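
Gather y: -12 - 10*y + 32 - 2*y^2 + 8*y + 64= -2*y^2 - 2*y + 84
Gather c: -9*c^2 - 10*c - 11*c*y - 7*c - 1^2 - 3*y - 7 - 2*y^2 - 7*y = -9*c^2 + c*(-11*y - 17) - 2*y^2 - 10*y - 8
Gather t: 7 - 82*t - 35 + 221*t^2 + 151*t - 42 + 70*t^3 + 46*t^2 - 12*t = 70*t^3 + 267*t^2 + 57*t - 70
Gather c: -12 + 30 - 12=6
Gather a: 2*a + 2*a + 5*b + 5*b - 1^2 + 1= 4*a + 10*b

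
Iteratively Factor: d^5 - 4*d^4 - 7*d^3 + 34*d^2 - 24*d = (d - 2)*(d^4 - 2*d^3 - 11*d^2 + 12*d) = (d - 4)*(d - 2)*(d^3 + 2*d^2 - 3*d) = (d - 4)*(d - 2)*(d + 3)*(d^2 - d) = (d - 4)*(d - 2)*(d - 1)*(d + 3)*(d)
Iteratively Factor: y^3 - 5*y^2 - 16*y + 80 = (y + 4)*(y^2 - 9*y + 20) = (y - 5)*(y + 4)*(y - 4)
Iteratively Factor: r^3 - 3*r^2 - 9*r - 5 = (r + 1)*(r^2 - 4*r - 5) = (r + 1)^2*(r - 5)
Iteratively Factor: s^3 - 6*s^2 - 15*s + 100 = (s + 4)*(s^2 - 10*s + 25) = (s - 5)*(s + 4)*(s - 5)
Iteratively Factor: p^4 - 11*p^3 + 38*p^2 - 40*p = (p)*(p^3 - 11*p^2 + 38*p - 40) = p*(p - 5)*(p^2 - 6*p + 8) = p*(p - 5)*(p - 2)*(p - 4)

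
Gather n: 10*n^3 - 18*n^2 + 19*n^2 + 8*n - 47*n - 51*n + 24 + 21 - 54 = 10*n^3 + n^2 - 90*n - 9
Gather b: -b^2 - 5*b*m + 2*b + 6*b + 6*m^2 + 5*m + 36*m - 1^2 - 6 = -b^2 + b*(8 - 5*m) + 6*m^2 + 41*m - 7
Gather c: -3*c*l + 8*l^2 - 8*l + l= -3*c*l + 8*l^2 - 7*l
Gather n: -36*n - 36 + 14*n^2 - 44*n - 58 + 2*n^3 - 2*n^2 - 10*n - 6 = 2*n^3 + 12*n^2 - 90*n - 100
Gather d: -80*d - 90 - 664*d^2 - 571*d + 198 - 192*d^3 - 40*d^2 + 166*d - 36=-192*d^3 - 704*d^2 - 485*d + 72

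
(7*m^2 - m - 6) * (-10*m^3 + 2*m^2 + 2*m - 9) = -70*m^5 + 24*m^4 + 72*m^3 - 77*m^2 - 3*m + 54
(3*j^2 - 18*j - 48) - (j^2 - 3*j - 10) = 2*j^2 - 15*j - 38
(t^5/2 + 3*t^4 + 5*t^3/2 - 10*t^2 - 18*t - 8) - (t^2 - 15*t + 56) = t^5/2 + 3*t^4 + 5*t^3/2 - 11*t^2 - 3*t - 64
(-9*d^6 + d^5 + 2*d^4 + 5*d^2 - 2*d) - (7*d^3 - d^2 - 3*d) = -9*d^6 + d^5 + 2*d^4 - 7*d^3 + 6*d^2 + d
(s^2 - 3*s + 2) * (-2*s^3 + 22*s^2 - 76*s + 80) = -2*s^5 + 28*s^4 - 146*s^3 + 352*s^2 - 392*s + 160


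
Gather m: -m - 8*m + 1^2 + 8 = 9 - 9*m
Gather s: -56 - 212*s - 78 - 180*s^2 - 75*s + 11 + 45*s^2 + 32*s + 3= -135*s^2 - 255*s - 120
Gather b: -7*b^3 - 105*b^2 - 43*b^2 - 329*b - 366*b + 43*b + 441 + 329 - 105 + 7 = -7*b^3 - 148*b^2 - 652*b + 672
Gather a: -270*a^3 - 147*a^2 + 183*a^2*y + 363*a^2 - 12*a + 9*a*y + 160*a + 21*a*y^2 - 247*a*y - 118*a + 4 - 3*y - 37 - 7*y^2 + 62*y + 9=-270*a^3 + a^2*(183*y + 216) + a*(21*y^2 - 238*y + 30) - 7*y^2 + 59*y - 24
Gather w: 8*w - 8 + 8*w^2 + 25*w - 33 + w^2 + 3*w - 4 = 9*w^2 + 36*w - 45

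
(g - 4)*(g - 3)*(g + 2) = g^3 - 5*g^2 - 2*g + 24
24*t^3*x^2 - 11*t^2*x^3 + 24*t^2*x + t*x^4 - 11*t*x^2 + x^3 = x*(-8*t + x)*(-3*t + x)*(t*x + 1)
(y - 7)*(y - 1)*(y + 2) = y^3 - 6*y^2 - 9*y + 14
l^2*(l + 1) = l^3 + l^2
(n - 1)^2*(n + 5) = n^3 + 3*n^2 - 9*n + 5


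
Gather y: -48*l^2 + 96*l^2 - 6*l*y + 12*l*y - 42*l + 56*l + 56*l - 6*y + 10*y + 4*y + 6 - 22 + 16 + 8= 48*l^2 + 70*l + y*(6*l + 8) + 8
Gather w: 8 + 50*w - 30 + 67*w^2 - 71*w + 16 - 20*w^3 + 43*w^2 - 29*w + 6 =-20*w^3 + 110*w^2 - 50*w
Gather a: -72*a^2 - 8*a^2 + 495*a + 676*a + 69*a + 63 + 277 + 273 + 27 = -80*a^2 + 1240*a + 640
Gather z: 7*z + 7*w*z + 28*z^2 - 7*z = 7*w*z + 28*z^2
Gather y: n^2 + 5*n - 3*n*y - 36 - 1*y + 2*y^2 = n^2 + 5*n + 2*y^2 + y*(-3*n - 1) - 36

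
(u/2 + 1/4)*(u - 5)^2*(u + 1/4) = u^4/2 - 37*u^3/8 + 141*u^2/16 + 35*u/4 + 25/16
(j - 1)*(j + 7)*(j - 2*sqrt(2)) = j^3 - 2*sqrt(2)*j^2 + 6*j^2 - 12*sqrt(2)*j - 7*j + 14*sqrt(2)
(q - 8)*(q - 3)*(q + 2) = q^3 - 9*q^2 + 2*q + 48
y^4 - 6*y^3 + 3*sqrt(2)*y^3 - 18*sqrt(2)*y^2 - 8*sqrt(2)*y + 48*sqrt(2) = (y - 6)*(y - sqrt(2))*(y + 2*sqrt(2))^2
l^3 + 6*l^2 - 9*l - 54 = (l - 3)*(l + 3)*(l + 6)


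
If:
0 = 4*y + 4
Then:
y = -1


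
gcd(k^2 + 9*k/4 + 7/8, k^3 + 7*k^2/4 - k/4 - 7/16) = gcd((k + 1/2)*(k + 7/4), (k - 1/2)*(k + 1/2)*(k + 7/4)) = k^2 + 9*k/4 + 7/8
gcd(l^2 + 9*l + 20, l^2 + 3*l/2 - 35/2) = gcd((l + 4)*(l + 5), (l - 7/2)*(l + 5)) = l + 5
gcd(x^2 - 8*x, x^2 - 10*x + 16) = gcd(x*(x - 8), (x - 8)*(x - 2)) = x - 8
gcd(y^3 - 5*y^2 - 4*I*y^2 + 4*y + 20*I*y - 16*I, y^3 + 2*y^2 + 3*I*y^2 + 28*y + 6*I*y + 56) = y - 4*I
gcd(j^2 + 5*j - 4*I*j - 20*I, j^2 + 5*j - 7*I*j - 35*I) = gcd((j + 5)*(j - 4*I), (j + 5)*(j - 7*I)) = j + 5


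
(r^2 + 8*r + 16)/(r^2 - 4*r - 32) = (r + 4)/(r - 8)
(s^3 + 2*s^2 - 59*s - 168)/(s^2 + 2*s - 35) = (s^2 - 5*s - 24)/(s - 5)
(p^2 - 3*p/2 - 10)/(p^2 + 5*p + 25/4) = 2*(p - 4)/(2*p + 5)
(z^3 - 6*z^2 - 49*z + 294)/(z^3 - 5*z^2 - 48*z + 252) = (z - 7)/(z - 6)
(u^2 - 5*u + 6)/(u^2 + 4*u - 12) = (u - 3)/(u + 6)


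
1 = 1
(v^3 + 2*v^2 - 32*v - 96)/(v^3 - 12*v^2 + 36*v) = (v^2 + 8*v + 16)/(v*(v - 6))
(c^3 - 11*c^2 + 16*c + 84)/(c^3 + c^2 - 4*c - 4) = (c^2 - 13*c + 42)/(c^2 - c - 2)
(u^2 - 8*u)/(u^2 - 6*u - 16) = u/(u + 2)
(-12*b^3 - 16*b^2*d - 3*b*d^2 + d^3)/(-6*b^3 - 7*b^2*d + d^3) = (6*b - d)/(3*b - d)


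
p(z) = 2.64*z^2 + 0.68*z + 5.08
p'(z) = 5.28*z + 0.68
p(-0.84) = 6.37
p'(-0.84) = -3.76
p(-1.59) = 10.67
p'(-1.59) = -7.72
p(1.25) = 10.06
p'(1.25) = 7.28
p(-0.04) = 5.06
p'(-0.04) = 0.47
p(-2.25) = 16.92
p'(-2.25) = -11.20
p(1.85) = 15.37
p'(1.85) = 10.45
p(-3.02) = 27.10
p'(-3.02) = -15.27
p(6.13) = 108.45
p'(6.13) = 33.05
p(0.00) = 5.08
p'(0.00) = 0.68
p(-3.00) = 26.80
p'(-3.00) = -15.16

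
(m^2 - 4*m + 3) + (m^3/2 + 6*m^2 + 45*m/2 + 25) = m^3/2 + 7*m^2 + 37*m/2 + 28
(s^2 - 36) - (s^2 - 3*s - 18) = 3*s - 18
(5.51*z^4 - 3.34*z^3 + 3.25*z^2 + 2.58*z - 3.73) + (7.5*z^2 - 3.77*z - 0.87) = 5.51*z^4 - 3.34*z^3 + 10.75*z^2 - 1.19*z - 4.6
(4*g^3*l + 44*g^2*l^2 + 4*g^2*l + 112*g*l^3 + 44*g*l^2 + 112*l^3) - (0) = 4*g^3*l + 44*g^2*l^2 + 4*g^2*l + 112*g*l^3 + 44*g*l^2 + 112*l^3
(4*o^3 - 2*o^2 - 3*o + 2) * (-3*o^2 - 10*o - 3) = -12*o^5 - 34*o^4 + 17*o^3 + 30*o^2 - 11*o - 6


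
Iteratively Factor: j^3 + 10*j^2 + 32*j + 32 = (j + 4)*(j^2 + 6*j + 8) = (j + 4)^2*(j + 2)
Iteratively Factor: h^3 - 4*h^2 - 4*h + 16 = (h - 4)*(h^2 - 4) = (h - 4)*(h - 2)*(h + 2)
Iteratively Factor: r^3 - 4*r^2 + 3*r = (r - 1)*(r^2 - 3*r) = r*(r - 1)*(r - 3)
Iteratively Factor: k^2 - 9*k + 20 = (k - 5)*(k - 4)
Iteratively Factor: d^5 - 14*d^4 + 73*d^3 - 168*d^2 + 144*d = (d - 4)*(d^4 - 10*d^3 + 33*d^2 - 36*d) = (d - 4)^2*(d^3 - 6*d^2 + 9*d) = (d - 4)^2*(d - 3)*(d^2 - 3*d) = d*(d - 4)^2*(d - 3)*(d - 3)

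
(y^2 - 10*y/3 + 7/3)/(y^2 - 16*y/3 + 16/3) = (3*y^2 - 10*y + 7)/(3*y^2 - 16*y + 16)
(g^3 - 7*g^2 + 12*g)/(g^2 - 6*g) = (g^2 - 7*g + 12)/(g - 6)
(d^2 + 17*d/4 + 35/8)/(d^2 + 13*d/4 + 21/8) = (2*d + 5)/(2*d + 3)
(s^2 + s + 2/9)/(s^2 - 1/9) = (3*s + 2)/(3*s - 1)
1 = 1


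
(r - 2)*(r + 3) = r^2 + r - 6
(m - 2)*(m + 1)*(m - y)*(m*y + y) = m^4*y - m^3*y^2 - 3*m^2*y + 3*m*y^2 - 2*m*y + 2*y^2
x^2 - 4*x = x*(x - 4)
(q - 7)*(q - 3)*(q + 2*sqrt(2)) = q^3 - 10*q^2 + 2*sqrt(2)*q^2 - 20*sqrt(2)*q + 21*q + 42*sqrt(2)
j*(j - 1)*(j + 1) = j^3 - j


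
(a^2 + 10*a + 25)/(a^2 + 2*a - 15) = (a + 5)/(a - 3)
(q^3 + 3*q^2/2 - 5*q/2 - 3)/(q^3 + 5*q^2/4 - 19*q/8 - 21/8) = 4*(q + 2)/(4*q + 7)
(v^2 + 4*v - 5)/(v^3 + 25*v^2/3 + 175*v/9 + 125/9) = 9*(v - 1)/(9*v^2 + 30*v + 25)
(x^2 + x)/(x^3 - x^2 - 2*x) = 1/(x - 2)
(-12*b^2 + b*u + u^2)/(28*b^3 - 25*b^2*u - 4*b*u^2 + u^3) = (-3*b + u)/(7*b^2 - 8*b*u + u^2)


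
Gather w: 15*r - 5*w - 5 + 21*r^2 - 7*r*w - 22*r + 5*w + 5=21*r^2 - 7*r*w - 7*r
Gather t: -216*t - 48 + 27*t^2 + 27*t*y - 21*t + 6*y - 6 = 27*t^2 + t*(27*y - 237) + 6*y - 54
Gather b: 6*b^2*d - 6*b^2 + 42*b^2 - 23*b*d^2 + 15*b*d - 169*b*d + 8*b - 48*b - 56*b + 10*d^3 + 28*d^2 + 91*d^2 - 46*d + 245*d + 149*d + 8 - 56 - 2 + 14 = b^2*(6*d + 36) + b*(-23*d^2 - 154*d - 96) + 10*d^3 + 119*d^2 + 348*d - 36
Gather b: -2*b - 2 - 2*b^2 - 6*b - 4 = -2*b^2 - 8*b - 6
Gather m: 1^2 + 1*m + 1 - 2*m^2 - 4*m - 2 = -2*m^2 - 3*m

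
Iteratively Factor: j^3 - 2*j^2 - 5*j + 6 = (j - 3)*(j^2 + j - 2) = (j - 3)*(j + 2)*(j - 1)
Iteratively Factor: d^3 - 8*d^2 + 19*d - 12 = (d - 1)*(d^2 - 7*d + 12) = (d - 3)*(d - 1)*(d - 4)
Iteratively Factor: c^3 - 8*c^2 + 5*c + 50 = (c - 5)*(c^2 - 3*c - 10) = (c - 5)^2*(c + 2)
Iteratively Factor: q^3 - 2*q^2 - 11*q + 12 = (q - 4)*(q^2 + 2*q - 3) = (q - 4)*(q + 3)*(q - 1)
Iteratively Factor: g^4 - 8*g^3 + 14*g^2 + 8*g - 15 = (g + 1)*(g^3 - 9*g^2 + 23*g - 15) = (g - 3)*(g + 1)*(g^2 - 6*g + 5) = (g - 3)*(g - 1)*(g + 1)*(g - 5)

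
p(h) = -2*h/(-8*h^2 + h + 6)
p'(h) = -2*h*(16*h - 1)/(-8*h^2 + h + 6)^2 - 2/(-8*h^2 + h + 6) = 2*(8*h^2 - h*(16*h - 1) - h - 6)/(-8*h^2 + h + 6)^2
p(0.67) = -0.44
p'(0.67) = -2.02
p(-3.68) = -0.07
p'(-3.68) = -0.02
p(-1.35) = -0.27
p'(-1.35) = -0.42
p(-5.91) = -0.04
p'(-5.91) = -0.01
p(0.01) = -0.00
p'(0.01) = -0.33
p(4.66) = 0.06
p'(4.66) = -0.01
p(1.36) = 0.37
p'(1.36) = -0.75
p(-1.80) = -0.17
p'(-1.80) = -0.14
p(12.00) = 0.02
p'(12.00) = 0.00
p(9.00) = 0.03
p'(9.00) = 0.00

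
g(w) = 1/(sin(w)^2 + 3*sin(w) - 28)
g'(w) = (-2*sin(w)*cos(w) - 3*cos(w))/(sin(w)^2 + 3*sin(w) - 28)^2 = -(2*sin(w) + 3)*cos(w)/(sin(w)^2 + 3*sin(w) - 28)^2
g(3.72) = -0.03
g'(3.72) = 0.00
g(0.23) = -0.04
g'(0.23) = -0.00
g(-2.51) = -0.03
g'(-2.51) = 0.00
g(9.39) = -0.04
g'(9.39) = 0.00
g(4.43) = -0.03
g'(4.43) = 0.00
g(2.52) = -0.04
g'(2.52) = 0.01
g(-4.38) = -0.04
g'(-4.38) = 0.00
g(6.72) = -0.04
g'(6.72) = -0.00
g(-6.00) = -0.04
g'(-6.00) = 0.00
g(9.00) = -0.04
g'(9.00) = 0.00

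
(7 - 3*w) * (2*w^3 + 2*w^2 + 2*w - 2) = -6*w^4 + 8*w^3 + 8*w^2 + 20*w - 14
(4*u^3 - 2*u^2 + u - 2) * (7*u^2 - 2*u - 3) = 28*u^5 - 22*u^4 - u^3 - 10*u^2 + u + 6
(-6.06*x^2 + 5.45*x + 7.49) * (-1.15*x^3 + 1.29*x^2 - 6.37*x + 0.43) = 6.969*x^5 - 14.0849*x^4 + 37.0192*x^3 - 27.6602*x^2 - 45.3678*x + 3.2207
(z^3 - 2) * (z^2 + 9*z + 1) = z^5 + 9*z^4 + z^3 - 2*z^2 - 18*z - 2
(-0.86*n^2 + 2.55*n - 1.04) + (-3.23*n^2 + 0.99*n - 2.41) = -4.09*n^2 + 3.54*n - 3.45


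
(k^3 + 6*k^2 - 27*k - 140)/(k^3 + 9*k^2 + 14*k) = (k^2 - k - 20)/(k*(k + 2))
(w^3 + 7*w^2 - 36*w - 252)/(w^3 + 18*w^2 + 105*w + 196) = (w^2 - 36)/(w^2 + 11*w + 28)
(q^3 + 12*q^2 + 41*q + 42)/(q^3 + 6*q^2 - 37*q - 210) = (q^2 + 5*q + 6)/(q^2 - q - 30)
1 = 1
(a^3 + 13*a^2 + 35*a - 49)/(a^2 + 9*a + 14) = (a^2 + 6*a - 7)/(a + 2)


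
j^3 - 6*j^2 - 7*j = j*(j - 7)*(j + 1)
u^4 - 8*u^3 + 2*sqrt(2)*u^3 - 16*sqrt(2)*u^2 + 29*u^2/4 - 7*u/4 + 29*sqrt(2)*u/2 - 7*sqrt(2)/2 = (u - 7)*(u - 1/2)^2*(u + 2*sqrt(2))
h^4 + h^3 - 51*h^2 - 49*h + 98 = (h - 7)*(h - 1)*(h + 2)*(h + 7)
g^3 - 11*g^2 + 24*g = g*(g - 8)*(g - 3)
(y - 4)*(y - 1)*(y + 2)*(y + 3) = y^4 - 15*y^2 - 10*y + 24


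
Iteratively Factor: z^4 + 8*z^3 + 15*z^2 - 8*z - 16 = (z - 1)*(z^3 + 9*z^2 + 24*z + 16) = (z - 1)*(z + 4)*(z^2 + 5*z + 4) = (z - 1)*(z + 1)*(z + 4)*(z + 4)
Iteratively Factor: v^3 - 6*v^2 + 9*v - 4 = (v - 4)*(v^2 - 2*v + 1) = (v - 4)*(v - 1)*(v - 1)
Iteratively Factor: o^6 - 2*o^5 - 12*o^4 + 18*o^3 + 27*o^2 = (o)*(o^5 - 2*o^4 - 12*o^3 + 18*o^2 + 27*o) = o*(o + 1)*(o^4 - 3*o^3 - 9*o^2 + 27*o) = o*(o - 3)*(o + 1)*(o^3 - 9*o) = o*(o - 3)^2*(o + 1)*(o^2 + 3*o) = o*(o - 3)^2*(o + 1)*(o + 3)*(o)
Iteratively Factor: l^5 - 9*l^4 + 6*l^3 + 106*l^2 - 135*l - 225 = (l + 3)*(l^4 - 12*l^3 + 42*l^2 - 20*l - 75) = (l + 1)*(l + 3)*(l^3 - 13*l^2 + 55*l - 75) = (l - 5)*(l + 1)*(l + 3)*(l^2 - 8*l + 15) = (l - 5)^2*(l + 1)*(l + 3)*(l - 3)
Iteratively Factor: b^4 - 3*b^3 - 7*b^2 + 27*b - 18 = (b - 1)*(b^3 - 2*b^2 - 9*b + 18) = (b - 1)*(b + 3)*(b^2 - 5*b + 6) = (b - 3)*(b - 1)*(b + 3)*(b - 2)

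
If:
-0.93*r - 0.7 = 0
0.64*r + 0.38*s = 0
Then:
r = -0.75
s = 1.27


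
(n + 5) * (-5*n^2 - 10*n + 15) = -5*n^3 - 35*n^2 - 35*n + 75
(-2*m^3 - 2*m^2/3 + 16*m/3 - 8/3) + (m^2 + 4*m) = -2*m^3 + m^2/3 + 28*m/3 - 8/3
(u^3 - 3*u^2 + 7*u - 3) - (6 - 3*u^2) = u^3 + 7*u - 9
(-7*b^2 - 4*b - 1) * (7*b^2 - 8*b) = -49*b^4 + 28*b^3 + 25*b^2 + 8*b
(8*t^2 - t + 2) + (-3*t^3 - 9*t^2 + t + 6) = -3*t^3 - t^2 + 8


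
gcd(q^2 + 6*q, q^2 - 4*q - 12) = 1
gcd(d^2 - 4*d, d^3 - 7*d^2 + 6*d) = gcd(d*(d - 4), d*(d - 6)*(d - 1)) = d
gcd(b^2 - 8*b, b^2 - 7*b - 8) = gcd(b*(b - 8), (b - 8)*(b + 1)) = b - 8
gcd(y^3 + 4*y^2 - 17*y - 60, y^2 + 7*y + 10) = y + 5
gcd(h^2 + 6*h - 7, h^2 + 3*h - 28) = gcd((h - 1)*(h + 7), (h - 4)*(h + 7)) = h + 7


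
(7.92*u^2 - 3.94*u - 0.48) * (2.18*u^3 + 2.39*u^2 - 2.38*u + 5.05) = 17.2656*u^5 + 10.3396*u^4 - 29.3126*u^3 + 48.226*u^2 - 18.7546*u - 2.424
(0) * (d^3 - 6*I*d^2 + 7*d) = 0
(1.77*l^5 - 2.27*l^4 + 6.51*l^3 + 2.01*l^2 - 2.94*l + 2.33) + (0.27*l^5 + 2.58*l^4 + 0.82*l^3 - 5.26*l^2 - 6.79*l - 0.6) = 2.04*l^5 + 0.31*l^4 + 7.33*l^3 - 3.25*l^2 - 9.73*l + 1.73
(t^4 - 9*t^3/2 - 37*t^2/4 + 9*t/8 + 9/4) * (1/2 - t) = -t^5 + 5*t^4 + 7*t^3 - 23*t^2/4 - 27*t/16 + 9/8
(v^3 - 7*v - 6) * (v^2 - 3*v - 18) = v^5 - 3*v^4 - 25*v^3 + 15*v^2 + 144*v + 108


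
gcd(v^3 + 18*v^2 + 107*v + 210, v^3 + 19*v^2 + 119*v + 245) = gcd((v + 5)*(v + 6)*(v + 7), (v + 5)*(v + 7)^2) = v^2 + 12*v + 35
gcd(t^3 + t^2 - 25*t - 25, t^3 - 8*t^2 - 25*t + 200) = t^2 - 25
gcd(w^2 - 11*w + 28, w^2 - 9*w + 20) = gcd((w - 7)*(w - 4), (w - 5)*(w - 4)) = w - 4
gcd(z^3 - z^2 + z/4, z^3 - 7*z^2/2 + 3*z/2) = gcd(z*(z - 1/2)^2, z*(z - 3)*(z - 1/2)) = z^2 - z/2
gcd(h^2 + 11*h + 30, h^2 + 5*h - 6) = h + 6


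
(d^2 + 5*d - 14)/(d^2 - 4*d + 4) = (d + 7)/(d - 2)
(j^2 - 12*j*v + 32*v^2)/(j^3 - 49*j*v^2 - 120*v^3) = (j - 4*v)/(j^2 + 8*j*v + 15*v^2)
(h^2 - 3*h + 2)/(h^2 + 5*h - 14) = (h - 1)/(h + 7)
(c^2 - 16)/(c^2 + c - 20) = (c + 4)/(c + 5)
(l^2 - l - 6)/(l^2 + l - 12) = (l + 2)/(l + 4)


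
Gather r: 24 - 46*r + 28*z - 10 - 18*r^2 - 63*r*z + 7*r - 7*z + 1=-18*r^2 + r*(-63*z - 39) + 21*z + 15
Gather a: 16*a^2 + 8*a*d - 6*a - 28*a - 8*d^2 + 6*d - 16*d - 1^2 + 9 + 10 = 16*a^2 + a*(8*d - 34) - 8*d^2 - 10*d + 18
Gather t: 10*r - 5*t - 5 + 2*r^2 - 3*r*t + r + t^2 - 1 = 2*r^2 + 11*r + t^2 + t*(-3*r - 5) - 6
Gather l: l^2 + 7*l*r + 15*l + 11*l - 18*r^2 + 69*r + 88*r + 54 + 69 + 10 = l^2 + l*(7*r + 26) - 18*r^2 + 157*r + 133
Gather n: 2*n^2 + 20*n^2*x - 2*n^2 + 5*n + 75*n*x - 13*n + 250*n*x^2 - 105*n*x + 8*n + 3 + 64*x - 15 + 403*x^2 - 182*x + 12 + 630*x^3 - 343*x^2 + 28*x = 20*n^2*x + n*(250*x^2 - 30*x) + 630*x^3 + 60*x^2 - 90*x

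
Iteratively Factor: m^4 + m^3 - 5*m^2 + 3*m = (m + 3)*(m^3 - 2*m^2 + m) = m*(m + 3)*(m^2 - 2*m + 1) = m*(m - 1)*(m + 3)*(m - 1)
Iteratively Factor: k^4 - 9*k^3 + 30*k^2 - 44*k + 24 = (k - 2)*(k^3 - 7*k^2 + 16*k - 12) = (k - 2)^2*(k^2 - 5*k + 6) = (k - 3)*(k - 2)^2*(k - 2)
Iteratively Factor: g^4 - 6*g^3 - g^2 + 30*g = (g - 3)*(g^3 - 3*g^2 - 10*g) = (g - 3)*(g + 2)*(g^2 - 5*g) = g*(g - 3)*(g + 2)*(g - 5)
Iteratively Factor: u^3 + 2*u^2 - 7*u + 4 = (u + 4)*(u^2 - 2*u + 1) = (u - 1)*(u + 4)*(u - 1)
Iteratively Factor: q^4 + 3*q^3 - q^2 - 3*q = (q)*(q^3 + 3*q^2 - q - 3) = q*(q + 3)*(q^2 - 1) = q*(q + 1)*(q + 3)*(q - 1)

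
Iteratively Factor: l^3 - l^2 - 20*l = (l)*(l^2 - l - 20) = l*(l - 5)*(l + 4)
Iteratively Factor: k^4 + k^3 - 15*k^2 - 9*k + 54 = (k + 3)*(k^3 - 2*k^2 - 9*k + 18) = (k + 3)^2*(k^2 - 5*k + 6) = (k - 2)*(k + 3)^2*(k - 3)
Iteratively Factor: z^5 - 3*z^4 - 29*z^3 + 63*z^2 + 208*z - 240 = (z - 1)*(z^4 - 2*z^3 - 31*z^2 + 32*z + 240) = (z - 1)*(z + 3)*(z^3 - 5*z^2 - 16*z + 80) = (z - 5)*(z - 1)*(z + 3)*(z^2 - 16) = (z - 5)*(z - 4)*(z - 1)*(z + 3)*(z + 4)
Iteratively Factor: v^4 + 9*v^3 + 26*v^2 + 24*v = (v + 2)*(v^3 + 7*v^2 + 12*v) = v*(v + 2)*(v^2 + 7*v + 12) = v*(v + 2)*(v + 4)*(v + 3)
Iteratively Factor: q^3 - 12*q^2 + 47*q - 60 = (q - 5)*(q^2 - 7*q + 12) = (q - 5)*(q - 3)*(q - 4)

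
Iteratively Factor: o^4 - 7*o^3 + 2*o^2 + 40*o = (o)*(o^3 - 7*o^2 + 2*o + 40) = o*(o - 5)*(o^2 - 2*o - 8) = o*(o - 5)*(o - 4)*(o + 2)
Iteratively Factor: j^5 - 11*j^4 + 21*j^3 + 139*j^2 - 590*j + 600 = (j - 2)*(j^4 - 9*j^3 + 3*j^2 + 145*j - 300) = (j - 5)*(j - 2)*(j^3 - 4*j^2 - 17*j + 60) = (j - 5)^2*(j - 2)*(j^2 + j - 12) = (j - 5)^2*(j - 3)*(j - 2)*(j + 4)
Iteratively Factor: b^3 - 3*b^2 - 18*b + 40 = (b - 2)*(b^2 - b - 20) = (b - 2)*(b + 4)*(b - 5)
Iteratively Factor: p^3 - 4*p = (p + 2)*(p^2 - 2*p) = (p - 2)*(p + 2)*(p)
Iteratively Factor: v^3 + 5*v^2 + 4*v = (v + 1)*(v^2 + 4*v) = (v + 1)*(v + 4)*(v)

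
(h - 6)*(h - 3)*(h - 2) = h^3 - 11*h^2 + 36*h - 36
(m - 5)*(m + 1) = m^2 - 4*m - 5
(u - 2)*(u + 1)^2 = u^3 - 3*u - 2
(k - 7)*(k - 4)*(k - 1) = k^3 - 12*k^2 + 39*k - 28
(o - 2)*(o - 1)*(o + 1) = o^3 - 2*o^2 - o + 2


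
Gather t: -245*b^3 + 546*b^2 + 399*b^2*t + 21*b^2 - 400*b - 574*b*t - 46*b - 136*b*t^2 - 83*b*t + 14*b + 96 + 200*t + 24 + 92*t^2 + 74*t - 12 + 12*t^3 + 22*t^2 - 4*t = -245*b^3 + 567*b^2 - 432*b + 12*t^3 + t^2*(114 - 136*b) + t*(399*b^2 - 657*b + 270) + 108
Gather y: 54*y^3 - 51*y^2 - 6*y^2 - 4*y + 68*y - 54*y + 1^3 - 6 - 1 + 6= 54*y^3 - 57*y^2 + 10*y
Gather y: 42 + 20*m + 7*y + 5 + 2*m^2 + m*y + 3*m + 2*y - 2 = 2*m^2 + 23*m + y*(m + 9) + 45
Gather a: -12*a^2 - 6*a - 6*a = -12*a^2 - 12*a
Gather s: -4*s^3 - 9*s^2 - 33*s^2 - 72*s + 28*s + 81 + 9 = -4*s^3 - 42*s^2 - 44*s + 90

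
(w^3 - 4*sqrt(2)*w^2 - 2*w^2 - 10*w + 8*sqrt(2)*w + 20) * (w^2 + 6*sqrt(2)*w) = w^5 - 2*w^4 + 2*sqrt(2)*w^4 - 58*w^3 - 4*sqrt(2)*w^3 - 60*sqrt(2)*w^2 + 116*w^2 + 120*sqrt(2)*w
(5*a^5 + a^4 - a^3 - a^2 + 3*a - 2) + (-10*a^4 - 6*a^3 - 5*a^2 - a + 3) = 5*a^5 - 9*a^4 - 7*a^3 - 6*a^2 + 2*a + 1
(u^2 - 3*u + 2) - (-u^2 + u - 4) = 2*u^2 - 4*u + 6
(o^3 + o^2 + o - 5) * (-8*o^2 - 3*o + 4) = -8*o^5 - 11*o^4 - 7*o^3 + 41*o^2 + 19*o - 20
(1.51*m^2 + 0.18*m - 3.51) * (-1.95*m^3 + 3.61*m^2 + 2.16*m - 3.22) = -2.9445*m^5 + 5.1001*m^4 + 10.7559*m^3 - 17.1445*m^2 - 8.1612*m + 11.3022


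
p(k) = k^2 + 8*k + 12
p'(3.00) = 14.00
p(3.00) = 45.00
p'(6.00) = 20.00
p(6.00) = 96.00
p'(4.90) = 17.80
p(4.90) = 75.21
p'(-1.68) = 4.64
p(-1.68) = 1.38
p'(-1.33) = 5.34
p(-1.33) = 3.13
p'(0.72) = 9.44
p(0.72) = 18.28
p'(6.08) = 20.16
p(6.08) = 97.61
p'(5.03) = 18.06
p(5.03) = 77.54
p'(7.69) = 23.38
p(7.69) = 132.66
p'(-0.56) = 6.88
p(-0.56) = 7.83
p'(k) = 2*k + 8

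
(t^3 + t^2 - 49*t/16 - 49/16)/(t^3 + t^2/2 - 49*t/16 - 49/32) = 2*(t + 1)/(2*t + 1)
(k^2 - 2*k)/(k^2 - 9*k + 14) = k/(k - 7)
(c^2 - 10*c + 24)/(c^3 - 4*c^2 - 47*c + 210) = (c - 4)/(c^2 + 2*c - 35)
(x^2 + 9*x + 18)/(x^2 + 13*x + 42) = (x + 3)/(x + 7)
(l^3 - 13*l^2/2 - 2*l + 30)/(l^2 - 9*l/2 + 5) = (l^2 - 4*l - 12)/(l - 2)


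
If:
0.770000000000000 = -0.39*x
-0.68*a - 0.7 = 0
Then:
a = -1.03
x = -1.97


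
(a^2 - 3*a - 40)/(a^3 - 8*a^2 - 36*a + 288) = (a + 5)/(a^2 - 36)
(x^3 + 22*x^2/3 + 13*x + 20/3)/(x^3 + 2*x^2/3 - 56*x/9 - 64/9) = 3*(x^2 + 6*x + 5)/(3*x^2 - 2*x - 16)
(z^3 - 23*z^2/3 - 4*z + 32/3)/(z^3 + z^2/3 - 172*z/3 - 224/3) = (z - 1)/(z + 7)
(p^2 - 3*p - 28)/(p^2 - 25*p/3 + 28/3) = 3*(p + 4)/(3*p - 4)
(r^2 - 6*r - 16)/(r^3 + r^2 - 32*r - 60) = (r - 8)/(r^2 - r - 30)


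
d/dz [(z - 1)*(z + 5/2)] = 2*z + 3/2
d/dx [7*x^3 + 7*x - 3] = 21*x^2 + 7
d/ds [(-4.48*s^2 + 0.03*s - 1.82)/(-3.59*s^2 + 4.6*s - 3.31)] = (-20.5003*s^2 + 16.59*s + 8.2727)/(12.8881*s^4 - 33.028*s^3 + 44.9258*s^2 - 30.452*s + 10.9561)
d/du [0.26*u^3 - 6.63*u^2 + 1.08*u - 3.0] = 0.78*u^2 - 13.26*u + 1.08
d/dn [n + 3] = 1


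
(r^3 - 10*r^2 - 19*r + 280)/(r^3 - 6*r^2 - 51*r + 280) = (r^2 - 2*r - 35)/(r^2 + 2*r - 35)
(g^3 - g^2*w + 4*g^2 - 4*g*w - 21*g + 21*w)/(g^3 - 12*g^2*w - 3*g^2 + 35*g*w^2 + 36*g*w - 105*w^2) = (g^2 - g*w + 7*g - 7*w)/(g^2 - 12*g*w + 35*w^2)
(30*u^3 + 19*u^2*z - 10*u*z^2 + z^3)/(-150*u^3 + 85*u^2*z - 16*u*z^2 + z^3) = (u + z)/(-5*u + z)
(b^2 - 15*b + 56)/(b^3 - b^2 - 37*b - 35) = (b - 8)/(b^2 + 6*b + 5)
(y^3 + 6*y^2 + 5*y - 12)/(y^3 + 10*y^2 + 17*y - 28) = (y + 3)/(y + 7)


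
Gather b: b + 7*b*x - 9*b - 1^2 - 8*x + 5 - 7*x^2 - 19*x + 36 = b*(7*x - 8) - 7*x^2 - 27*x + 40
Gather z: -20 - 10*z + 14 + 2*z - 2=-8*z - 8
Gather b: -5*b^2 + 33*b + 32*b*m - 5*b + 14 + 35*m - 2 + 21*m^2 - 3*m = -5*b^2 + b*(32*m + 28) + 21*m^2 + 32*m + 12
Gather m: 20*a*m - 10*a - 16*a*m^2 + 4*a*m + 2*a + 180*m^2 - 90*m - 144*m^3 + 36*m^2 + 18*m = -8*a - 144*m^3 + m^2*(216 - 16*a) + m*(24*a - 72)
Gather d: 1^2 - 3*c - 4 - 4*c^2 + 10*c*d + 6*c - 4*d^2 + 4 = -4*c^2 + 10*c*d + 3*c - 4*d^2 + 1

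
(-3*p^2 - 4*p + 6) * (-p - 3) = 3*p^3 + 13*p^2 + 6*p - 18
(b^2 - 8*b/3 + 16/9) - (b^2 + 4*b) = 16/9 - 20*b/3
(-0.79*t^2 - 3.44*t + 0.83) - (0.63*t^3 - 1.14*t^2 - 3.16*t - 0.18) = -0.63*t^3 + 0.35*t^2 - 0.28*t + 1.01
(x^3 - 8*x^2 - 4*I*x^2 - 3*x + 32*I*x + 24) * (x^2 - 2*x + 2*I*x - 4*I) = x^5 - 10*x^4 - 2*I*x^4 + 21*x^3 + 20*I*x^3 - 50*x^2 - 38*I*x^2 + 80*x + 60*I*x - 96*I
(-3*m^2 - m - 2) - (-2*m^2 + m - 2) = -m^2 - 2*m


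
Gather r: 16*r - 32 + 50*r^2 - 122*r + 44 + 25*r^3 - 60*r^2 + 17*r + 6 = 25*r^3 - 10*r^2 - 89*r + 18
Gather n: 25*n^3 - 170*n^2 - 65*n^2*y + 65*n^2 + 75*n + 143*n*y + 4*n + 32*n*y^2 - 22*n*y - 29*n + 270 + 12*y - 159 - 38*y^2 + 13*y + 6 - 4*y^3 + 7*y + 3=25*n^3 + n^2*(-65*y - 105) + n*(32*y^2 + 121*y + 50) - 4*y^3 - 38*y^2 + 32*y + 120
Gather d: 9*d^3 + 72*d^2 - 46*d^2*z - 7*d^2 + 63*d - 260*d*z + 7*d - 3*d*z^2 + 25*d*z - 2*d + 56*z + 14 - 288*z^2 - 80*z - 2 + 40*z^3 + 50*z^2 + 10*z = 9*d^3 + d^2*(65 - 46*z) + d*(-3*z^2 - 235*z + 68) + 40*z^3 - 238*z^2 - 14*z + 12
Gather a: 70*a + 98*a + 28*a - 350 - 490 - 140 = 196*a - 980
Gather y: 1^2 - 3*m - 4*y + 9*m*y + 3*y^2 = -3*m + 3*y^2 + y*(9*m - 4) + 1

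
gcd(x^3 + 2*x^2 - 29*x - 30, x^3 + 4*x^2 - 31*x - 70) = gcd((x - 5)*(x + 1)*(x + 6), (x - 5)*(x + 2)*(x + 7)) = x - 5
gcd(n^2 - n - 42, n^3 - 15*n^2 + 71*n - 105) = n - 7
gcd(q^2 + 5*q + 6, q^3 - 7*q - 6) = q + 2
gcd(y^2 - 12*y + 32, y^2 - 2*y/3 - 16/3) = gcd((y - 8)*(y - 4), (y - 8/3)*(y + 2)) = 1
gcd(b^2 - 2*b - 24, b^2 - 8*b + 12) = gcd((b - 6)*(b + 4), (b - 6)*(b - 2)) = b - 6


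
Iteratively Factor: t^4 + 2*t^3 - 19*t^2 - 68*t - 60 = (t - 5)*(t^3 + 7*t^2 + 16*t + 12) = (t - 5)*(t + 2)*(t^2 + 5*t + 6) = (t - 5)*(t + 2)*(t + 3)*(t + 2)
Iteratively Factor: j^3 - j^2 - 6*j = (j)*(j^2 - j - 6) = j*(j + 2)*(j - 3)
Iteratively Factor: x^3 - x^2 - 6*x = (x + 2)*(x^2 - 3*x) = x*(x + 2)*(x - 3)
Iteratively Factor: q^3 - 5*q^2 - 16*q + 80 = (q - 4)*(q^2 - q - 20) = (q - 5)*(q - 4)*(q + 4)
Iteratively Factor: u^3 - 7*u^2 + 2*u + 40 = (u - 5)*(u^2 - 2*u - 8) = (u - 5)*(u + 2)*(u - 4)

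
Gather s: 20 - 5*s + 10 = 30 - 5*s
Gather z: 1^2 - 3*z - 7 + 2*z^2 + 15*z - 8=2*z^2 + 12*z - 14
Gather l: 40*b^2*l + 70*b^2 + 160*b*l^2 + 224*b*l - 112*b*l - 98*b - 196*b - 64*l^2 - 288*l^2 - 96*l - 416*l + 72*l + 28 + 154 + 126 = 70*b^2 - 294*b + l^2*(160*b - 352) + l*(40*b^2 + 112*b - 440) + 308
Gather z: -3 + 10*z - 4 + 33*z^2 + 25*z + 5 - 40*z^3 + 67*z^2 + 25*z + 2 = -40*z^3 + 100*z^2 + 60*z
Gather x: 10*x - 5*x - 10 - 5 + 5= 5*x - 10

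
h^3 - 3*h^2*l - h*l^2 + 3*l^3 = (h - 3*l)*(h - l)*(h + l)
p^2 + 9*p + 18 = (p + 3)*(p + 6)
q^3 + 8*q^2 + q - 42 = (q - 2)*(q + 3)*(q + 7)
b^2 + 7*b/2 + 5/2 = (b + 1)*(b + 5/2)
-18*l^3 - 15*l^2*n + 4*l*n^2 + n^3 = (-3*l + n)*(l + n)*(6*l + n)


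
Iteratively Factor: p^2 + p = (p)*(p + 1)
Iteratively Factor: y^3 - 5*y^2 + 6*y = (y - 2)*(y^2 - 3*y) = y*(y - 2)*(y - 3)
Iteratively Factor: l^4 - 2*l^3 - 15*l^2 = (l + 3)*(l^3 - 5*l^2) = l*(l + 3)*(l^2 - 5*l) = l*(l - 5)*(l + 3)*(l)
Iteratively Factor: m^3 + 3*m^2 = (m)*(m^2 + 3*m) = m^2*(m + 3)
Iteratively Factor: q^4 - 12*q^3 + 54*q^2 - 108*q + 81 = (q - 3)*(q^3 - 9*q^2 + 27*q - 27) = (q - 3)^2*(q^2 - 6*q + 9) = (q - 3)^3*(q - 3)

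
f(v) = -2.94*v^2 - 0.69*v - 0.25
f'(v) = -5.88*v - 0.69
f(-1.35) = -4.68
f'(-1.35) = 7.25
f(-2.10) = -11.77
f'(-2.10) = 11.66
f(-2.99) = -24.47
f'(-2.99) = 16.89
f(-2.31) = -14.34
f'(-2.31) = 12.89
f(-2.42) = -15.80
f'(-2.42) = 13.54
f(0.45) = -1.16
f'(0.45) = -3.34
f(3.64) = -41.72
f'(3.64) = -22.09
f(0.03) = -0.27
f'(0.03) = -0.87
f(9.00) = -244.60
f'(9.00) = -53.61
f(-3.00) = -24.64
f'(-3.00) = 16.95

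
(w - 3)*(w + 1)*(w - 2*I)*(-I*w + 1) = -I*w^4 - w^3 + 2*I*w^3 + 2*w^2 + I*w^2 + 3*w + 4*I*w + 6*I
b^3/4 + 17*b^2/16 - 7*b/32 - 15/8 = (b/4 + 1)*(b - 5/4)*(b + 3/2)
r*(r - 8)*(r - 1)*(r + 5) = r^4 - 4*r^3 - 37*r^2 + 40*r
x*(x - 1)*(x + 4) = x^3 + 3*x^2 - 4*x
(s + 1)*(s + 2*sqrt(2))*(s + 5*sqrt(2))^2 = s^4 + s^3 + 12*sqrt(2)*s^3 + 12*sqrt(2)*s^2 + 90*s^2 + 90*s + 100*sqrt(2)*s + 100*sqrt(2)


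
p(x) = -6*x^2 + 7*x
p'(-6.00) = 79.00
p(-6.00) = -258.00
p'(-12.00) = 151.00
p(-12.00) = -948.00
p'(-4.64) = 62.68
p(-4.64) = -161.66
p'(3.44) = -34.28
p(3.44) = -46.92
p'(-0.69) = 15.28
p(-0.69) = -7.69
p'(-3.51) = 49.12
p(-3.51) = -98.49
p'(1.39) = -9.68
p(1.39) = -1.86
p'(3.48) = -34.76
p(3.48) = -48.30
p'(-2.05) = 31.60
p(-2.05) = -39.56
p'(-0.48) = 12.76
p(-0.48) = -4.74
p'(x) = 7 - 12*x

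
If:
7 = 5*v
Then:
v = 7/5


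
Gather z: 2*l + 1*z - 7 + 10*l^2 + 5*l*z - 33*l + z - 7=10*l^2 - 31*l + z*(5*l + 2) - 14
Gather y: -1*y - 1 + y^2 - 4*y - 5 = y^2 - 5*y - 6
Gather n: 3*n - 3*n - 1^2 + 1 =0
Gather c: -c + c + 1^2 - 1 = 0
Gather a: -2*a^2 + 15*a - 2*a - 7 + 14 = -2*a^2 + 13*a + 7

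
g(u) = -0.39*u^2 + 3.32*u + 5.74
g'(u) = 3.32 - 0.78*u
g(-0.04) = 5.61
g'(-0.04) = 3.35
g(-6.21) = -29.92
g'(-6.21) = 8.16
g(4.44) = 12.79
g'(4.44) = -0.14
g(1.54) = 9.93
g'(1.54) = 2.12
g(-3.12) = -8.41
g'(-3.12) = 5.75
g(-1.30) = 0.76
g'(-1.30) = 4.33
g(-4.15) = -14.75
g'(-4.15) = 6.56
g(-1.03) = 1.91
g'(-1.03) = 4.12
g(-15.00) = -131.81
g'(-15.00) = 15.02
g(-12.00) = -90.26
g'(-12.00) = 12.68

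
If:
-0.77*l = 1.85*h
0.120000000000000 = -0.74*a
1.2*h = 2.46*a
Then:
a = -0.16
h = -0.33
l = 0.80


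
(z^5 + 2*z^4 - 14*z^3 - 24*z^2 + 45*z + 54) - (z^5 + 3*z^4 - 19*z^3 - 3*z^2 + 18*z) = -z^4 + 5*z^3 - 21*z^2 + 27*z + 54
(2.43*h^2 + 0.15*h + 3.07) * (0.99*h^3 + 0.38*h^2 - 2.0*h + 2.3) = 2.4057*h^5 + 1.0719*h^4 - 1.7637*h^3 + 6.4556*h^2 - 5.795*h + 7.061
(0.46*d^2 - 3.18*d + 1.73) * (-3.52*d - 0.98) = -1.6192*d^3 + 10.7428*d^2 - 2.9732*d - 1.6954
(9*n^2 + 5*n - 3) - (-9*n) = 9*n^2 + 14*n - 3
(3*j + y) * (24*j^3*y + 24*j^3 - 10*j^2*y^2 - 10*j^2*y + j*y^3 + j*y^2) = 72*j^4*y + 72*j^4 - 6*j^3*y^2 - 6*j^3*y - 7*j^2*y^3 - 7*j^2*y^2 + j*y^4 + j*y^3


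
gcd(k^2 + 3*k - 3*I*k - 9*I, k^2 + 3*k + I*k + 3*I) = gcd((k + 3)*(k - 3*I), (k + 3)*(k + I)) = k + 3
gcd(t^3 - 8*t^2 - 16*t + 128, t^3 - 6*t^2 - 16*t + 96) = t^2 - 16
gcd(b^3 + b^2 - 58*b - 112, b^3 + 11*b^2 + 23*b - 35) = b + 7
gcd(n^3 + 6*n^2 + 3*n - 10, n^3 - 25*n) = n + 5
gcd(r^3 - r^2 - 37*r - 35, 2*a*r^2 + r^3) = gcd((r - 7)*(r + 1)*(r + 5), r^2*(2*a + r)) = 1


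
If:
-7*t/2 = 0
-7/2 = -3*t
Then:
No Solution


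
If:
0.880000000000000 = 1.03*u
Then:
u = 0.85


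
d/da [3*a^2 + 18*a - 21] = 6*a + 18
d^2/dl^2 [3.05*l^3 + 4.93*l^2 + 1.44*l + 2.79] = 18.3*l + 9.86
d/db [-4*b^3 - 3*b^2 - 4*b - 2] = -12*b^2 - 6*b - 4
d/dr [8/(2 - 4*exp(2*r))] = 16*exp(2*r)/(2*exp(2*r) - 1)^2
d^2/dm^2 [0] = 0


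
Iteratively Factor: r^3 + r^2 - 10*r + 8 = (r - 1)*(r^2 + 2*r - 8) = (r - 2)*(r - 1)*(r + 4)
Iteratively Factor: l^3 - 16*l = (l + 4)*(l^2 - 4*l) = (l - 4)*(l + 4)*(l)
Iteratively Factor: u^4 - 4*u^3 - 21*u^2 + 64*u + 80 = (u + 4)*(u^3 - 8*u^2 + 11*u + 20) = (u + 1)*(u + 4)*(u^2 - 9*u + 20) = (u - 5)*(u + 1)*(u + 4)*(u - 4)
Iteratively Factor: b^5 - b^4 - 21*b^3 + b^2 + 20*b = (b - 1)*(b^4 - 21*b^2 - 20*b) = (b - 1)*(b + 1)*(b^3 - b^2 - 20*b) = (b - 5)*(b - 1)*(b + 1)*(b^2 + 4*b) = (b - 5)*(b - 1)*(b + 1)*(b + 4)*(b)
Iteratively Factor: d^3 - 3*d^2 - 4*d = (d)*(d^2 - 3*d - 4) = d*(d + 1)*(d - 4)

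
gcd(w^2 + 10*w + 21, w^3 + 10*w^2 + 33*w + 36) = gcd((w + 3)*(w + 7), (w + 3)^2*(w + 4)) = w + 3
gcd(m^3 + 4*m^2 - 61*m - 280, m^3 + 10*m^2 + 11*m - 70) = m^2 + 12*m + 35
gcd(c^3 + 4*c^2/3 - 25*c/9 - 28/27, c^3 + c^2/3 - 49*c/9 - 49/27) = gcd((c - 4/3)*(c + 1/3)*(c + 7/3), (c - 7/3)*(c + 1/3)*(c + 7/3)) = c^2 + 8*c/3 + 7/9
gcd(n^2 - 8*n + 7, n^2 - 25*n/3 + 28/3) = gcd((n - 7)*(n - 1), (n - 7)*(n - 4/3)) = n - 7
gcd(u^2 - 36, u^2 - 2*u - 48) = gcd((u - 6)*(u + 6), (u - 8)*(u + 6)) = u + 6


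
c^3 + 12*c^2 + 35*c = c*(c + 5)*(c + 7)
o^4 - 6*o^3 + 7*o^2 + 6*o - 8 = (o - 4)*(o - 2)*(o - 1)*(o + 1)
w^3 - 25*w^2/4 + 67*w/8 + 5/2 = (w - 4)*(w - 5/2)*(w + 1/4)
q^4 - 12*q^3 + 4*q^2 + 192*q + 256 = (q - 8)^2*(q + 2)^2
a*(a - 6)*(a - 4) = a^3 - 10*a^2 + 24*a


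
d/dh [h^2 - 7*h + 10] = 2*h - 7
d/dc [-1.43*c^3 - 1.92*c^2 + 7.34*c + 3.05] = -4.29*c^2 - 3.84*c + 7.34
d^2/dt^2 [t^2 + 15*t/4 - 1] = 2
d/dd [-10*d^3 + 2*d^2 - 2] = 2*d*(2 - 15*d)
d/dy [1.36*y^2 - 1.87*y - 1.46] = 2.72*y - 1.87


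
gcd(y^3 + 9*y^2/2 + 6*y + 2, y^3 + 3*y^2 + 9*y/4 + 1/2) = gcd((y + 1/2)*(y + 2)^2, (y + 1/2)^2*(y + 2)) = y^2 + 5*y/2 + 1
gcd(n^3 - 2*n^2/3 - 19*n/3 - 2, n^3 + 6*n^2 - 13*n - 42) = n^2 - n - 6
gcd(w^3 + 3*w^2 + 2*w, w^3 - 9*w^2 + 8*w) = w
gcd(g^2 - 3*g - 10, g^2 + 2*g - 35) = g - 5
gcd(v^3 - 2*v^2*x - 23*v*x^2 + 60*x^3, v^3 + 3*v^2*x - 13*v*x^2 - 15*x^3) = -v^2 - 2*v*x + 15*x^2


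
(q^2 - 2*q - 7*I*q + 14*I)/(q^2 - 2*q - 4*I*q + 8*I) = (q - 7*I)/(q - 4*I)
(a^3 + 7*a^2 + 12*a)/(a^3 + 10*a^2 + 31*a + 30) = a*(a + 4)/(a^2 + 7*a + 10)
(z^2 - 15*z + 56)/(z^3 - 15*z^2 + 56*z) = 1/z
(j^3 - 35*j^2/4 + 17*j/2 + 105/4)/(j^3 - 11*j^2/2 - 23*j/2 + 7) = (4*j^2 - 7*j - 15)/(2*(2*j^2 + 3*j - 2))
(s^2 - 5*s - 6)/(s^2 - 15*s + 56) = (s^2 - 5*s - 6)/(s^2 - 15*s + 56)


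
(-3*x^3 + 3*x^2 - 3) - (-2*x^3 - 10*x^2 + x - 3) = -x^3 + 13*x^2 - x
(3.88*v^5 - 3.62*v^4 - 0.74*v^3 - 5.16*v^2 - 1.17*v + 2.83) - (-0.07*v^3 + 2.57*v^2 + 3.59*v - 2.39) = 3.88*v^5 - 3.62*v^4 - 0.67*v^3 - 7.73*v^2 - 4.76*v + 5.22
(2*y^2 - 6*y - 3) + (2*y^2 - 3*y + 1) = 4*y^2 - 9*y - 2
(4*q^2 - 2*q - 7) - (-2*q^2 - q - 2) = 6*q^2 - q - 5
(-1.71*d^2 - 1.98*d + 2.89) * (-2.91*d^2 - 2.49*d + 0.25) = 4.9761*d^4 + 10.0197*d^3 - 3.9072*d^2 - 7.6911*d + 0.7225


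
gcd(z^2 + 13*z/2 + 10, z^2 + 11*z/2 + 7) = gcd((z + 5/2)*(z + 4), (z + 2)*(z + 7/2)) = 1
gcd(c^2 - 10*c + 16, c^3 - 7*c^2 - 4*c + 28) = c - 2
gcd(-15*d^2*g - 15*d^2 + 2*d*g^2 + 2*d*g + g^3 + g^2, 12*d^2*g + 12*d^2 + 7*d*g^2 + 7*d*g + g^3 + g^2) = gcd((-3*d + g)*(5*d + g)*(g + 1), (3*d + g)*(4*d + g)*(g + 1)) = g + 1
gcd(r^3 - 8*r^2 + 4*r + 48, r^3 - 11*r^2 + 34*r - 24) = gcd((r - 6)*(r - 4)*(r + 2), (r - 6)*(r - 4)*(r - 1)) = r^2 - 10*r + 24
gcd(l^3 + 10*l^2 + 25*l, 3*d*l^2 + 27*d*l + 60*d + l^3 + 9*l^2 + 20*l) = l + 5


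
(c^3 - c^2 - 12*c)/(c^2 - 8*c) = (c^2 - c - 12)/(c - 8)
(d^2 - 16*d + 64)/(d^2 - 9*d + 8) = (d - 8)/(d - 1)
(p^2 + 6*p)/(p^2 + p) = (p + 6)/(p + 1)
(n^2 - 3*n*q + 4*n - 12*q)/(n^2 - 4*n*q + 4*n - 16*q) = (-n + 3*q)/(-n + 4*q)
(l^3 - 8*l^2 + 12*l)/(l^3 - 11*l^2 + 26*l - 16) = l*(l - 6)/(l^2 - 9*l + 8)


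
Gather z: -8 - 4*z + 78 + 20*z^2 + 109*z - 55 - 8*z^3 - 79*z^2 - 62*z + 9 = -8*z^3 - 59*z^2 + 43*z + 24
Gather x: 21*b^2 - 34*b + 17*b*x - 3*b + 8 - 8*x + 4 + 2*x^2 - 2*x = 21*b^2 - 37*b + 2*x^2 + x*(17*b - 10) + 12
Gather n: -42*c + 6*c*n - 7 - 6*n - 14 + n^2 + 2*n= -42*c + n^2 + n*(6*c - 4) - 21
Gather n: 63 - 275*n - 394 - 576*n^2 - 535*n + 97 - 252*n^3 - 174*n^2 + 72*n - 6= -252*n^3 - 750*n^2 - 738*n - 240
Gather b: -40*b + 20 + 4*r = -40*b + 4*r + 20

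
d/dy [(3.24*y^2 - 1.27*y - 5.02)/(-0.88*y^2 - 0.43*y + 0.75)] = (-2.5108*y^2 - 3.9752*y - 3.1111)/(0.7744*y^4 + 0.7568*y^3 - 1.1351*y^2 - 0.645*y + 0.5625)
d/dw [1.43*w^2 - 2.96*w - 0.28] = 2.86*w - 2.96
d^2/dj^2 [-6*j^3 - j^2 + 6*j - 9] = -36*j - 2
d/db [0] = 0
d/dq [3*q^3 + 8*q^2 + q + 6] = 9*q^2 + 16*q + 1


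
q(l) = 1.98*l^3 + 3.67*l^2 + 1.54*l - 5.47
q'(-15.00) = 1227.94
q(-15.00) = -5885.32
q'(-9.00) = 416.62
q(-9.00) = -1165.48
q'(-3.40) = 45.25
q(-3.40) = -46.10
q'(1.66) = 30.09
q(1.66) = 16.26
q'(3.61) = 105.45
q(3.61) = 141.07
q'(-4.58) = 92.52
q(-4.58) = -125.76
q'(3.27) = 89.06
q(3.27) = 108.04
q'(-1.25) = 1.65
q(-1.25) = -5.53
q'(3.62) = 105.95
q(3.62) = 142.13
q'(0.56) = 7.51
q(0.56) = -3.11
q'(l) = 5.94*l^2 + 7.34*l + 1.54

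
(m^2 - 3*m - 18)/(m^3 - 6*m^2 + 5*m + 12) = (m^2 - 3*m - 18)/(m^3 - 6*m^2 + 5*m + 12)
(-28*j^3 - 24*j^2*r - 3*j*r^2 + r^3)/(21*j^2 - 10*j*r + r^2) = (4*j^2 + 4*j*r + r^2)/(-3*j + r)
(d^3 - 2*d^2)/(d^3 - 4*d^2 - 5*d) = d*(2 - d)/(-d^2 + 4*d + 5)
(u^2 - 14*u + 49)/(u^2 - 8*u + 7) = (u - 7)/(u - 1)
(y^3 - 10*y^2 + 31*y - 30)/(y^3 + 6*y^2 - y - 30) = (y^2 - 8*y + 15)/(y^2 + 8*y + 15)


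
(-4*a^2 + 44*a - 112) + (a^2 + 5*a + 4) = -3*a^2 + 49*a - 108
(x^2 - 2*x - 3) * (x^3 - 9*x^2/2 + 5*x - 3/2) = x^5 - 13*x^4/2 + 11*x^3 + 2*x^2 - 12*x + 9/2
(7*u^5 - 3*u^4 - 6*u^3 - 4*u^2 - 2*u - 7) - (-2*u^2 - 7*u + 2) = 7*u^5 - 3*u^4 - 6*u^3 - 2*u^2 + 5*u - 9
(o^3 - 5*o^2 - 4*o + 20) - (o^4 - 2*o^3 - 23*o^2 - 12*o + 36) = -o^4 + 3*o^3 + 18*o^2 + 8*o - 16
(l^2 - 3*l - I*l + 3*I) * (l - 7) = l^3 - 10*l^2 - I*l^2 + 21*l + 10*I*l - 21*I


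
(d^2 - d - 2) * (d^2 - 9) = d^4 - d^3 - 11*d^2 + 9*d + 18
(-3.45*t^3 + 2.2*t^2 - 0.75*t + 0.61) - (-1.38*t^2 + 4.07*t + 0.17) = -3.45*t^3 + 3.58*t^2 - 4.82*t + 0.44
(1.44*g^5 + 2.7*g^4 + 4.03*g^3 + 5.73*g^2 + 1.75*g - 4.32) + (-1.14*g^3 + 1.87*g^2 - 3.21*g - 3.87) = 1.44*g^5 + 2.7*g^4 + 2.89*g^3 + 7.6*g^2 - 1.46*g - 8.19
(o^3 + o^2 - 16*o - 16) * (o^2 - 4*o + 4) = o^5 - 3*o^4 - 16*o^3 + 52*o^2 - 64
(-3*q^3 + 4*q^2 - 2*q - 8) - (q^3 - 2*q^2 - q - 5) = -4*q^3 + 6*q^2 - q - 3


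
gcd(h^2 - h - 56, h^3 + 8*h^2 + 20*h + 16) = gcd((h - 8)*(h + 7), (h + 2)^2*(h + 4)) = 1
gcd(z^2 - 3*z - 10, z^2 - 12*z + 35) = z - 5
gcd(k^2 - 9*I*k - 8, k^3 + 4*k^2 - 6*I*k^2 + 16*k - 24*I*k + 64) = k - 8*I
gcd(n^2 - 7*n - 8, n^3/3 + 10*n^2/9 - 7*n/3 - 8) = 1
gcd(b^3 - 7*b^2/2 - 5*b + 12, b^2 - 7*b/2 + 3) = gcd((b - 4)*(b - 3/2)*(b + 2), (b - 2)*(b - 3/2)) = b - 3/2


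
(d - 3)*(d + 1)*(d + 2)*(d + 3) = d^4 + 3*d^3 - 7*d^2 - 27*d - 18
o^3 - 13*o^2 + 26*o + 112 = (o - 8)*(o - 7)*(o + 2)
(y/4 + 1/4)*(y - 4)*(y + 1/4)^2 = y^4/4 - 5*y^3/8 - 87*y^2/64 - 35*y/64 - 1/16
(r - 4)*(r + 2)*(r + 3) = r^3 + r^2 - 14*r - 24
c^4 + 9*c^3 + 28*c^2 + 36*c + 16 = (c + 1)*(c + 2)^2*(c + 4)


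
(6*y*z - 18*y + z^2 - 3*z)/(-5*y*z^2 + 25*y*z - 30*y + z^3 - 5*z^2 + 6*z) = (-6*y - z)/(5*y*z - 10*y - z^2 + 2*z)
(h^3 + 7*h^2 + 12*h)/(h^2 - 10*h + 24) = h*(h^2 + 7*h + 12)/(h^2 - 10*h + 24)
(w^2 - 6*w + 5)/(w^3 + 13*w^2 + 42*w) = (w^2 - 6*w + 5)/(w*(w^2 + 13*w + 42))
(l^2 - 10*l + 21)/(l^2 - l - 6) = (l - 7)/(l + 2)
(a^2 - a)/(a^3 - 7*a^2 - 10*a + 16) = a/(a^2 - 6*a - 16)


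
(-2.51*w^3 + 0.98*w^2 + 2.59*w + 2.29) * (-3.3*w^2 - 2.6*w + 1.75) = 8.283*w^5 + 3.292*w^4 - 15.4875*w^3 - 12.576*w^2 - 1.4215*w + 4.0075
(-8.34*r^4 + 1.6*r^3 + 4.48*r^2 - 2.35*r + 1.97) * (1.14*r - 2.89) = -9.5076*r^5 + 25.9266*r^4 + 0.483199999999999*r^3 - 15.6262*r^2 + 9.0373*r - 5.6933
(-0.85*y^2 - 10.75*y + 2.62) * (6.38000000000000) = -5.423*y^2 - 68.585*y + 16.7156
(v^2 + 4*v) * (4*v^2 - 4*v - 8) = 4*v^4 + 12*v^3 - 24*v^2 - 32*v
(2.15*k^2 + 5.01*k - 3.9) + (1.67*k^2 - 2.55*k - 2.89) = 3.82*k^2 + 2.46*k - 6.79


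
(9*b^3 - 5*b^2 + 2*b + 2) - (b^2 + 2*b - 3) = 9*b^3 - 6*b^2 + 5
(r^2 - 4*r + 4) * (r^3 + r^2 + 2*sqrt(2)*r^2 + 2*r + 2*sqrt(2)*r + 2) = r^5 - 3*r^4 + 2*sqrt(2)*r^4 - 6*sqrt(2)*r^3 + 2*r^3 - 2*r^2 + 8*sqrt(2)*r + 8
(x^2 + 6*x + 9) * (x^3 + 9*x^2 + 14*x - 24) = x^5 + 15*x^4 + 77*x^3 + 141*x^2 - 18*x - 216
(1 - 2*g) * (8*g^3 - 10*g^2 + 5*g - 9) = -16*g^4 + 28*g^3 - 20*g^2 + 23*g - 9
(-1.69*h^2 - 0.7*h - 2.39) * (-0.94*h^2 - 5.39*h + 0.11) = 1.5886*h^4 + 9.7671*h^3 + 5.8337*h^2 + 12.8051*h - 0.2629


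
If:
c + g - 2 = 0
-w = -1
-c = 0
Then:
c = 0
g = 2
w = 1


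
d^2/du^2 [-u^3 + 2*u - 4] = -6*u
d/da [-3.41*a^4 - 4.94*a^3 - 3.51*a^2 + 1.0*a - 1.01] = -13.64*a^3 - 14.82*a^2 - 7.02*a + 1.0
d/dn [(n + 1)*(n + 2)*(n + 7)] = 3*n^2 + 20*n + 23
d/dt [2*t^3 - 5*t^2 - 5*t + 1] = 6*t^2 - 10*t - 5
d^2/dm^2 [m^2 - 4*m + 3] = 2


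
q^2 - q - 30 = (q - 6)*(q + 5)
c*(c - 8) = c^2 - 8*c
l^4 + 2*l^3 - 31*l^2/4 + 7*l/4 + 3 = (l - 3/2)*(l - 1)*(l + 1/2)*(l + 4)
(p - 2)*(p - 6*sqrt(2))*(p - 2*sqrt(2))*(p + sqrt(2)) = p^4 - 7*sqrt(2)*p^3 - 2*p^3 + 8*p^2 + 14*sqrt(2)*p^2 - 16*p + 24*sqrt(2)*p - 48*sqrt(2)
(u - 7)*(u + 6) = u^2 - u - 42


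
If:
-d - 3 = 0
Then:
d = -3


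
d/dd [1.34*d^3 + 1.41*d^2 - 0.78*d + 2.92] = 4.02*d^2 + 2.82*d - 0.78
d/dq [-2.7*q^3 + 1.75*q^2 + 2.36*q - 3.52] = -8.1*q^2 + 3.5*q + 2.36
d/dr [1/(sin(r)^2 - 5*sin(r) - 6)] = (5 - 2*sin(r))*cos(r)/((sin(r) - 6)^2*(sin(r) + 1)^2)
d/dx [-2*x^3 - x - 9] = -6*x^2 - 1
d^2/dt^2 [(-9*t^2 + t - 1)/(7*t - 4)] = -330/(343*t^3 - 588*t^2 + 336*t - 64)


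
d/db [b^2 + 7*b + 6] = 2*b + 7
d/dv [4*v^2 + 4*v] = 8*v + 4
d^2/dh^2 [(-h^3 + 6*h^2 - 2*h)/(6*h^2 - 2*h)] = -1/(27*h^3 - 27*h^2 + 9*h - 1)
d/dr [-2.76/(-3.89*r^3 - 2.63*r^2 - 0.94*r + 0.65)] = (-32.2092*r^2 - 14.5176*r - 2.5944)/(3.89*r^3 + 2.63*r^2 + 0.94*r - 0.65)^2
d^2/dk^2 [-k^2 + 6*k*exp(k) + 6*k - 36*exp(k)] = 6*k*exp(k) - 24*exp(k) - 2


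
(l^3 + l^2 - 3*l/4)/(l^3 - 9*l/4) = (2*l - 1)/(2*l - 3)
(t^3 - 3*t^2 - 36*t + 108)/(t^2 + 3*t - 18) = t - 6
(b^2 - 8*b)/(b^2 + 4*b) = (b - 8)/(b + 4)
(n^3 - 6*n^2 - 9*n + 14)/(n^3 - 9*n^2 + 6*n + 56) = (n - 1)/(n - 4)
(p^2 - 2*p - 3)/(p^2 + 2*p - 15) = (p + 1)/(p + 5)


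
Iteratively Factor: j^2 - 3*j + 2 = (j - 2)*(j - 1)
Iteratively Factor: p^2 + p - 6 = (p - 2)*(p + 3)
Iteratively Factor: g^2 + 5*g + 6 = (g + 2)*(g + 3)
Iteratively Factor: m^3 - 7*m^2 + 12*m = (m - 3)*(m^2 - 4*m) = m*(m - 3)*(m - 4)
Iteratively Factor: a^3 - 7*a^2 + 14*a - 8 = (a - 4)*(a^2 - 3*a + 2) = (a - 4)*(a - 1)*(a - 2)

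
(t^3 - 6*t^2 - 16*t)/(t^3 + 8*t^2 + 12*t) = (t - 8)/(t + 6)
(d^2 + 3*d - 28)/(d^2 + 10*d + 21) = (d - 4)/(d + 3)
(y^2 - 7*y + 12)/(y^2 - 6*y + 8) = (y - 3)/(y - 2)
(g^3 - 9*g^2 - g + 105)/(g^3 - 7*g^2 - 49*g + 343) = (g^2 - 2*g - 15)/(g^2 - 49)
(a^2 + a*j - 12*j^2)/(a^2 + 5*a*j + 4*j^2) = (a - 3*j)/(a + j)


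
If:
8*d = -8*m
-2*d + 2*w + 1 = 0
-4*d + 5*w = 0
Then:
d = 5/2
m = -5/2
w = 2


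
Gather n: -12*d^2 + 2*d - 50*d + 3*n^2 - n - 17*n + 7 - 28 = -12*d^2 - 48*d + 3*n^2 - 18*n - 21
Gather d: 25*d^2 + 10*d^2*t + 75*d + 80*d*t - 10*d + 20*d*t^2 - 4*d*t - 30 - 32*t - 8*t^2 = d^2*(10*t + 25) + d*(20*t^2 + 76*t + 65) - 8*t^2 - 32*t - 30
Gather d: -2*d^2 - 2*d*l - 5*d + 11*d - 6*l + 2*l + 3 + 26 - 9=-2*d^2 + d*(6 - 2*l) - 4*l + 20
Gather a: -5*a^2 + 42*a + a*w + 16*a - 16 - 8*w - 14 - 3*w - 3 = -5*a^2 + a*(w + 58) - 11*w - 33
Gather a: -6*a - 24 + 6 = -6*a - 18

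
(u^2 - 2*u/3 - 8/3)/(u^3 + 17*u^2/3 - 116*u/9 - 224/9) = 3*(u - 2)/(3*u^2 + 13*u - 56)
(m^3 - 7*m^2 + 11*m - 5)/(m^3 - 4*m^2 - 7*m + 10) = (m - 1)/(m + 2)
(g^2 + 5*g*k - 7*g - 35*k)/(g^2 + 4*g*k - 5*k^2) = (g - 7)/(g - k)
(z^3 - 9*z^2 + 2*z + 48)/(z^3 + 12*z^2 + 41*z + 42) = (z^2 - 11*z + 24)/(z^2 + 10*z + 21)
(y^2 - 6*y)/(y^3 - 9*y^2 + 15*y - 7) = y*(y - 6)/(y^3 - 9*y^2 + 15*y - 7)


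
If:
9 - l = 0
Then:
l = 9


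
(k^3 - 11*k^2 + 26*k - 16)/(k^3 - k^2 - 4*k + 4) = (k - 8)/(k + 2)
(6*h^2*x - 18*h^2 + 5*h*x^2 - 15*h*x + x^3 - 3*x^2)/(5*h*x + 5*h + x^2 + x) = (6*h^2*x - 18*h^2 + 5*h*x^2 - 15*h*x + x^3 - 3*x^2)/(5*h*x + 5*h + x^2 + x)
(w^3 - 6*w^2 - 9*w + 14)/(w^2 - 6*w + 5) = (w^2 - 5*w - 14)/(w - 5)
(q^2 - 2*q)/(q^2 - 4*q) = (q - 2)/(q - 4)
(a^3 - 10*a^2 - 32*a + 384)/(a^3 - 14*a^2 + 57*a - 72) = (a^2 - 2*a - 48)/(a^2 - 6*a + 9)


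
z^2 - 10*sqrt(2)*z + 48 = (z - 6*sqrt(2))*(z - 4*sqrt(2))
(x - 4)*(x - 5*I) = x^2 - 4*x - 5*I*x + 20*I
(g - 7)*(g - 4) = g^2 - 11*g + 28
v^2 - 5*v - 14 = (v - 7)*(v + 2)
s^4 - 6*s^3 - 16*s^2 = s^2*(s - 8)*(s + 2)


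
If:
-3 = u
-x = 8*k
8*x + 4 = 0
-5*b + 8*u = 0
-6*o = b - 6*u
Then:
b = -24/5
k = 1/16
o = -11/5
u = -3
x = -1/2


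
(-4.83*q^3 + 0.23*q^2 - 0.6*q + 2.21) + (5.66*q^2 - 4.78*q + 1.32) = -4.83*q^3 + 5.89*q^2 - 5.38*q + 3.53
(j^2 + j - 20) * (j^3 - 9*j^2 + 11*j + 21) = j^5 - 8*j^4 - 18*j^3 + 212*j^2 - 199*j - 420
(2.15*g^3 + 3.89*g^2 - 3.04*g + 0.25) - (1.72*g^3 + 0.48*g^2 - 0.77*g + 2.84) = 0.43*g^3 + 3.41*g^2 - 2.27*g - 2.59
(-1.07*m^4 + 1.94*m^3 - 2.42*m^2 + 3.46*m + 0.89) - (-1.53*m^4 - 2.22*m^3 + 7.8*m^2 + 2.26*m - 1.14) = 0.46*m^4 + 4.16*m^3 - 10.22*m^2 + 1.2*m + 2.03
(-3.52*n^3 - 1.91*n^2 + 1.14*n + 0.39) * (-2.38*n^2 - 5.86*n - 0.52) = 8.3776*n^5 + 25.173*n^4 + 10.3098*n^3 - 6.6154*n^2 - 2.8782*n - 0.2028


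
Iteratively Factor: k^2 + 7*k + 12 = (k + 3)*(k + 4)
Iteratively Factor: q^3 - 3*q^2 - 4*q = (q + 1)*(q^2 - 4*q) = q*(q + 1)*(q - 4)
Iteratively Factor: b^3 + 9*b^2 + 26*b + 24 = (b + 3)*(b^2 + 6*b + 8) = (b + 2)*(b + 3)*(b + 4)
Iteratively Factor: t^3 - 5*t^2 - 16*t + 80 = (t - 4)*(t^2 - t - 20) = (t - 5)*(t - 4)*(t + 4)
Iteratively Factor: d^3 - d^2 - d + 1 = (d - 1)*(d^2 - 1) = (d - 1)*(d + 1)*(d - 1)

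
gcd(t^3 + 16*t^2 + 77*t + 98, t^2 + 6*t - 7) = t + 7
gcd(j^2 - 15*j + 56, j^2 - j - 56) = j - 8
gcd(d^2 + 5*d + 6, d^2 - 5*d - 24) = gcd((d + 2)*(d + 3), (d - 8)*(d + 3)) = d + 3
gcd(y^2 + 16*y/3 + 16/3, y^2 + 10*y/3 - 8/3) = y + 4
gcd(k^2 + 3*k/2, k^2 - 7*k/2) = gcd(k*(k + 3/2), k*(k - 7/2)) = k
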